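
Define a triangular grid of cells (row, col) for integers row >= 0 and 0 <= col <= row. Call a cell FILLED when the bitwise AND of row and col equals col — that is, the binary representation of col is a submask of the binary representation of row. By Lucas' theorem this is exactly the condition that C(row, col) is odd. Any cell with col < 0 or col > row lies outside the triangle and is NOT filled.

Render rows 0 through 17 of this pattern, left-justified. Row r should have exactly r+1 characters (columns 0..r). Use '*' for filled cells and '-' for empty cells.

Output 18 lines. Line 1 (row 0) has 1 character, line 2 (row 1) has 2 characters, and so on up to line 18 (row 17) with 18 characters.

r0=0: *
r1=1: **
r2=10: *-*
r3=11: ****
r4=100: *---*
r5=101: **--**
r6=110: *-*-*-*
r7=111: ********
r8=1000: *-------*
r9=1001: **------**
r10=1010: *-*-----*-*
r11=1011: ****----****
r12=1100: *---*---*---*
r13=1101: **--**--**--**
r14=1110: *-*-*-*-*-*-*-*
r15=1111: ****************
r16=10000: *---------------*
r17=10001: **--------------**

Answer: *
**
*-*
****
*---*
**--**
*-*-*-*
********
*-------*
**------**
*-*-----*-*
****----****
*---*---*---*
**--**--**--**
*-*-*-*-*-*-*-*
****************
*---------------*
**--------------**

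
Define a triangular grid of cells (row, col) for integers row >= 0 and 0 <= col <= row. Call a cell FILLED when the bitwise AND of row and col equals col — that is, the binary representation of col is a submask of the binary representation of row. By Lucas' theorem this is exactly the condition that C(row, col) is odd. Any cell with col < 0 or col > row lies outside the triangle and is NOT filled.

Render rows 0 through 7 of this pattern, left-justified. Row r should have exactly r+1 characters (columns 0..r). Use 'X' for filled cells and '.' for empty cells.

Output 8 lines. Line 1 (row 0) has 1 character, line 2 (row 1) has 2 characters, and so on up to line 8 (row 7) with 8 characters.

r0=0: X
r1=1: XX
r2=10: X.X
r3=11: XXXX
r4=100: X...X
r5=101: XX..XX
r6=110: X.X.X.X
r7=111: XXXXXXXX

Answer: X
XX
X.X
XXXX
X...X
XX..XX
X.X.X.X
XXXXXXXX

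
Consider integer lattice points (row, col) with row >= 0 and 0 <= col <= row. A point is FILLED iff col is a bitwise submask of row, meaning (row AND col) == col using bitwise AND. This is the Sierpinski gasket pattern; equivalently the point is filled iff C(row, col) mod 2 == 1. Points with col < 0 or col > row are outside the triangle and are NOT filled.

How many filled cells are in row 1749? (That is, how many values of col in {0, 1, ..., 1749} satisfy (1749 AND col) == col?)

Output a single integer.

Answer: 128

Derivation:
1749 in binary = 11011010101
popcount(1749) = number of 1-bits in 11011010101 = 7
A col c satisfies (1749 AND c) == c iff every set bit of c is also set in 1749; each of the 7 set bits of 1749 can independently be on or off in c.
count = 2^7 = 128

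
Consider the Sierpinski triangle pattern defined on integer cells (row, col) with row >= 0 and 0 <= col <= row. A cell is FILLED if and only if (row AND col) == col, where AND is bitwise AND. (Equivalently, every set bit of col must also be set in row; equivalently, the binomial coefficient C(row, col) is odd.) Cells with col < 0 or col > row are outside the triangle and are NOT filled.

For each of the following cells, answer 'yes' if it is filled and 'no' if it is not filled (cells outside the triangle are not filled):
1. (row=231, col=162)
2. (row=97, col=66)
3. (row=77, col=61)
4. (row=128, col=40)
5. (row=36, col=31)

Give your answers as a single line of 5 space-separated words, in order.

Answer: yes no no no no

Derivation:
(231,162): row=0b11100111, col=0b10100010, row AND col = 0b10100010 = 162; 162 == 162 -> filled
(97,66): row=0b1100001, col=0b1000010, row AND col = 0b1000000 = 64; 64 != 66 -> empty
(77,61): row=0b1001101, col=0b111101, row AND col = 0b1101 = 13; 13 != 61 -> empty
(128,40): row=0b10000000, col=0b101000, row AND col = 0b0 = 0; 0 != 40 -> empty
(36,31): row=0b100100, col=0b11111, row AND col = 0b100 = 4; 4 != 31 -> empty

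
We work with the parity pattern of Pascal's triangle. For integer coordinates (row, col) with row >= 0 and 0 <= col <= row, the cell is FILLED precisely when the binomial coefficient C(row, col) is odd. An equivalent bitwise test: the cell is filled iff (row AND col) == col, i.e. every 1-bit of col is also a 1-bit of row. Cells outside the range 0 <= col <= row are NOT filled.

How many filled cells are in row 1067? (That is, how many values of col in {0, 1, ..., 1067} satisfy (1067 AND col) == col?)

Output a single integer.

1067 in binary = 10000101011
popcount(1067) = number of 1-bits in 10000101011 = 5
A col c satisfies (1067 AND c) == c iff every set bit of c is also set in 1067; each of the 5 set bits of 1067 can independently be on or off in c.
count = 2^5 = 32

Answer: 32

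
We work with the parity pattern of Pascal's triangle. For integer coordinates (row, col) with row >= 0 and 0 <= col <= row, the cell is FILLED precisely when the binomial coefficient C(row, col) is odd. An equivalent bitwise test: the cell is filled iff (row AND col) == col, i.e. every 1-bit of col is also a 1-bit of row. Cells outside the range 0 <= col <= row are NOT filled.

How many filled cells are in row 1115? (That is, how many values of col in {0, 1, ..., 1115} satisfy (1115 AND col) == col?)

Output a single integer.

Answer: 64

Derivation:
1115 in binary = 10001011011
popcount(1115) = number of 1-bits in 10001011011 = 6
A col c satisfies (1115 AND c) == c iff every set bit of c is also set in 1115; each of the 6 set bits of 1115 can independently be on or off in c.
count = 2^6 = 64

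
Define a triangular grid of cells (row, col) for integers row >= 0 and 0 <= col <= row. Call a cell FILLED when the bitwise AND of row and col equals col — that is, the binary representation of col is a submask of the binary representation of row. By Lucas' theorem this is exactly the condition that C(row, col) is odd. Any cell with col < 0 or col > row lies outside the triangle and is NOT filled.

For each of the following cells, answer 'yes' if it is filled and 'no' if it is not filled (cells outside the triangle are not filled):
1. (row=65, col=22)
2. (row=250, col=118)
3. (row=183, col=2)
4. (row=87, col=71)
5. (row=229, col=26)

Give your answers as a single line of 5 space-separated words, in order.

(65,22): row=0b1000001, col=0b10110, row AND col = 0b0 = 0; 0 != 22 -> empty
(250,118): row=0b11111010, col=0b1110110, row AND col = 0b1110010 = 114; 114 != 118 -> empty
(183,2): row=0b10110111, col=0b10, row AND col = 0b10 = 2; 2 == 2 -> filled
(87,71): row=0b1010111, col=0b1000111, row AND col = 0b1000111 = 71; 71 == 71 -> filled
(229,26): row=0b11100101, col=0b11010, row AND col = 0b0 = 0; 0 != 26 -> empty

Answer: no no yes yes no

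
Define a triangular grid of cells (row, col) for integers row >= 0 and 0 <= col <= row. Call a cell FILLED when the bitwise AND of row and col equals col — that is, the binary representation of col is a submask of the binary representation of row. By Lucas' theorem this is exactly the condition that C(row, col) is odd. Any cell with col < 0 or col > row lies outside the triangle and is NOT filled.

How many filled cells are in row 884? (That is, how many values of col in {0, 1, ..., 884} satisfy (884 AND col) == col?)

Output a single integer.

884 in binary = 1101110100
popcount(884) = number of 1-bits in 1101110100 = 6
A col c satisfies (884 AND c) == c iff every set bit of c is also set in 884; each of the 6 set bits of 884 can independently be on or off in c.
count = 2^6 = 64

Answer: 64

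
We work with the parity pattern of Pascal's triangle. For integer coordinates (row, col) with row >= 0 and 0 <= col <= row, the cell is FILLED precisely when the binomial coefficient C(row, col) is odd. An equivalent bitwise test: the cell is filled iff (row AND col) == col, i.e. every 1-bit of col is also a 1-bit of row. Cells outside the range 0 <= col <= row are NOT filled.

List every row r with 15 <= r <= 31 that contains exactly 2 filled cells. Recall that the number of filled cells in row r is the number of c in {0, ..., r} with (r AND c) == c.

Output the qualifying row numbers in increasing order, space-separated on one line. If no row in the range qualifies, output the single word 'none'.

Answer: 16

Derivation:
Row r has 2^popcount(r) filled cells, so we need popcount(r) = log2(2) = 1.
Scan r = 15..31 and keep those with exactly 1 one-bits:
r=15=1111 popcount=4 -> skip
r=16=10000 popcount=1 -> KEEP
r=17=10001 popcount=2 -> skip
r=18=10010 popcount=2 -> skip
r=19=10011 popcount=3 -> skip
r=20=10100 popcount=2 -> skip
r=21=10101 popcount=3 -> skip
r=22=10110 popcount=3 -> skip
r=23=10111 popcount=4 -> skip
r=24=11000 popcount=2 -> skip
r=25=11001 popcount=3 -> skip
r=26=11010 popcount=3 -> skip
r=27=11011 popcount=4 -> skip
r=28=11100 popcount=3 -> skip
r=29=11101 popcount=4 -> skip
r=30=11110 popcount=4 -> skip
r=31=11111 popcount=5 -> skip
Kept rows: 16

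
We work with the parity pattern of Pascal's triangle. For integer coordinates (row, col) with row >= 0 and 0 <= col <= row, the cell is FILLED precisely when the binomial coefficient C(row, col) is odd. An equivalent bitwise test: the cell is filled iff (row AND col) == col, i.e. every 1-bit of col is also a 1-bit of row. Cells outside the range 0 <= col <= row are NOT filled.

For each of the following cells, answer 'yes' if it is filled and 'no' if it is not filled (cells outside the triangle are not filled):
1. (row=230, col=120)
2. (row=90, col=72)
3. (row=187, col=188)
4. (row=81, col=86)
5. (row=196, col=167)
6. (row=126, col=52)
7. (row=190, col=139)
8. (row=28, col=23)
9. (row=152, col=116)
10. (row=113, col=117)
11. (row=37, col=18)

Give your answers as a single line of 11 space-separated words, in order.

Answer: no yes no no no yes no no no no no

Derivation:
(230,120): row=0b11100110, col=0b1111000, row AND col = 0b1100000 = 96; 96 != 120 -> empty
(90,72): row=0b1011010, col=0b1001000, row AND col = 0b1001000 = 72; 72 == 72 -> filled
(187,188): col outside [0, 187] -> not filled
(81,86): col outside [0, 81] -> not filled
(196,167): row=0b11000100, col=0b10100111, row AND col = 0b10000100 = 132; 132 != 167 -> empty
(126,52): row=0b1111110, col=0b110100, row AND col = 0b110100 = 52; 52 == 52 -> filled
(190,139): row=0b10111110, col=0b10001011, row AND col = 0b10001010 = 138; 138 != 139 -> empty
(28,23): row=0b11100, col=0b10111, row AND col = 0b10100 = 20; 20 != 23 -> empty
(152,116): row=0b10011000, col=0b1110100, row AND col = 0b10000 = 16; 16 != 116 -> empty
(113,117): col outside [0, 113] -> not filled
(37,18): row=0b100101, col=0b10010, row AND col = 0b0 = 0; 0 != 18 -> empty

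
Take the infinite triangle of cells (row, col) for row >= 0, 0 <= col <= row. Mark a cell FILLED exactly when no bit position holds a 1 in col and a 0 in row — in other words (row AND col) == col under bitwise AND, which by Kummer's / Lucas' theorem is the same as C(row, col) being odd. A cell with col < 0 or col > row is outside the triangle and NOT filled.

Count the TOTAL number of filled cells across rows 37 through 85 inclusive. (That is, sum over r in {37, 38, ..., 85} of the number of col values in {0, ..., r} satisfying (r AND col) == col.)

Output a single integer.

Answer: 686

Derivation:
r37=100101 pc3: +8 =8
r38=100110 pc3: +8 =16
r39=100111 pc4: +16 =32
r40=101000 pc2: +4 =36
r41=101001 pc3: +8 =44
r42=101010 pc3: +8 =52
r43=101011 pc4: +16 =68
r44=101100 pc3: +8 =76
r45=101101 pc4: +16 =92
r46=101110 pc4: +16 =108
r47=101111 pc5: +32 =140
r48=110000 pc2: +4 =144
r49=110001 pc3: +8 =152
r50=110010 pc3: +8 =160
r51=110011 pc4: +16 =176
r52=110100 pc3: +8 =184
r53=110101 pc4: +16 =200
r54=110110 pc4: +16 =216
r55=110111 pc5: +32 =248
r56=111000 pc3: +8 =256
r57=111001 pc4: +16 =272
r58=111010 pc4: +16 =288
r59=111011 pc5: +32 =320
r60=111100 pc4: +16 =336
r61=111101 pc5: +32 =368
r62=111110 pc5: +32 =400
r63=111111 pc6: +64 =464
r64=1000000 pc1: +2 =466
r65=1000001 pc2: +4 =470
r66=1000010 pc2: +4 =474
r67=1000011 pc3: +8 =482
r68=1000100 pc2: +4 =486
r69=1000101 pc3: +8 =494
r70=1000110 pc3: +8 =502
r71=1000111 pc4: +16 =518
r72=1001000 pc2: +4 =522
r73=1001001 pc3: +8 =530
r74=1001010 pc3: +8 =538
r75=1001011 pc4: +16 =554
r76=1001100 pc3: +8 =562
r77=1001101 pc4: +16 =578
r78=1001110 pc4: +16 =594
r79=1001111 pc5: +32 =626
r80=1010000 pc2: +4 =630
r81=1010001 pc3: +8 =638
r82=1010010 pc3: +8 =646
r83=1010011 pc4: +16 =662
r84=1010100 pc3: +8 =670
r85=1010101 pc4: +16 =686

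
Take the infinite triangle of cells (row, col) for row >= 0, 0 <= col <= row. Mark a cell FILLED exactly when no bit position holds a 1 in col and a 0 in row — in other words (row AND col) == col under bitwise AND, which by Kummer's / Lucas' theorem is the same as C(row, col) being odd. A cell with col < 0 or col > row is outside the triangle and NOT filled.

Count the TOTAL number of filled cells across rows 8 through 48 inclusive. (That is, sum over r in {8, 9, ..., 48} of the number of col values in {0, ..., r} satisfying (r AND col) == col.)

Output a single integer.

r8=1000 pc1: +2 =2
r9=1001 pc2: +4 =6
r10=1010 pc2: +4 =10
r11=1011 pc3: +8 =18
r12=1100 pc2: +4 =22
r13=1101 pc3: +8 =30
r14=1110 pc3: +8 =38
r15=1111 pc4: +16 =54
r16=10000 pc1: +2 =56
r17=10001 pc2: +4 =60
r18=10010 pc2: +4 =64
r19=10011 pc3: +8 =72
r20=10100 pc2: +4 =76
r21=10101 pc3: +8 =84
r22=10110 pc3: +8 =92
r23=10111 pc4: +16 =108
r24=11000 pc2: +4 =112
r25=11001 pc3: +8 =120
r26=11010 pc3: +8 =128
r27=11011 pc4: +16 =144
r28=11100 pc3: +8 =152
r29=11101 pc4: +16 =168
r30=11110 pc4: +16 =184
r31=11111 pc5: +32 =216
r32=100000 pc1: +2 =218
r33=100001 pc2: +4 =222
r34=100010 pc2: +4 =226
r35=100011 pc3: +8 =234
r36=100100 pc2: +4 =238
r37=100101 pc3: +8 =246
r38=100110 pc3: +8 =254
r39=100111 pc4: +16 =270
r40=101000 pc2: +4 =274
r41=101001 pc3: +8 =282
r42=101010 pc3: +8 =290
r43=101011 pc4: +16 =306
r44=101100 pc3: +8 =314
r45=101101 pc4: +16 =330
r46=101110 pc4: +16 =346
r47=101111 pc5: +32 =378
r48=110000 pc2: +4 =382

Answer: 382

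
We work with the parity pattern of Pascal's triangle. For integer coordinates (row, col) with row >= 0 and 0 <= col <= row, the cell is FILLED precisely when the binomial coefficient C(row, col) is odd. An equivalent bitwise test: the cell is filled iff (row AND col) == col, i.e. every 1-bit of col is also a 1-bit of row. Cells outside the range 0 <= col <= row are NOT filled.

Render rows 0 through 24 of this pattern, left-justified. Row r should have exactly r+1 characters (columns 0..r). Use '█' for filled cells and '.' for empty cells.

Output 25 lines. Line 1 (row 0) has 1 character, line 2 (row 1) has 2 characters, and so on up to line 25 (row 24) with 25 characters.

r0=0: █
r1=1: ██
r2=10: █.█
r3=11: ████
r4=100: █...█
r5=101: ██..██
r6=110: █.█.█.█
r7=111: ████████
r8=1000: █.......█
r9=1001: ██......██
r10=1010: █.█.....█.█
r11=1011: ████....████
r12=1100: █...█...█...█
r13=1101: ██..██..██..██
r14=1110: █.█.█.█.█.█.█.█
r15=1111: ████████████████
r16=10000: █...............█
r17=10001: ██..............██
r18=10010: █.█.............█.█
r19=10011: ████............████
r20=10100: █...█...........█...█
r21=10101: ██..██..........██..██
r22=10110: █.█.█.█.........█.█.█.█
r23=10111: ████████........████████
r24=11000: █.......█.......█.......█

Answer: █
██
█.█
████
█...█
██..██
█.█.█.█
████████
█.......█
██......██
█.█.....█.█
████....████
█...█...█...█
██..██..██..██
█.█.█.█.█.█.█.█
████████████████
█...............█
██..............██
█.█.............█.█
████............████
█...█...........█...█
██..██..........██..██
█.█.█.█.........█.█.█.█
████████........████████
█.......█.......█.......█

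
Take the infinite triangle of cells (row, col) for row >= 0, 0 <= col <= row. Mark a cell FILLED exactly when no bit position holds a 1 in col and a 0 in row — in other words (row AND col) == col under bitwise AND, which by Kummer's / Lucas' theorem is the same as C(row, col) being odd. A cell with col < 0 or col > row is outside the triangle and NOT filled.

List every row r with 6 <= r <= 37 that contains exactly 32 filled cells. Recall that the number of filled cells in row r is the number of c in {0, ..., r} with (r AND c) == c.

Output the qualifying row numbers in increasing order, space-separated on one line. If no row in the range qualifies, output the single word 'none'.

Row r has 2^popcount(r) filled cells, so we need popcount(r) = log2(32) = 5.
Scan r = 6..37 and keep those with exactly 5 one-bits:
r=6=110 popcount=2 -> skip
r=7=111 popcount=3 -> skip
r=8=1000 popcount=1 -> skip
r=9=1001 popcount=2 -> skip
r=10=1010 popcount=2 -> skip
r=11=1011 popcount=3 -> skip
r=12=1100 popcount=2 -> skip
r=13=1101 popcount=3 -> skip
r=14=1110 popcount=3 -> skip
r=15=1111 popcount=4 -> skip
r=16=10000 popcount=1 -> skip
r=17=10001 popcount=2 -> skip
r=18=10010 popcount=2 -> skip
r=19=10011 popcount=3 -> skip
r=20=10100 popcount=2 -> skip
r=21=10101 popcount=3 -> skip
r=22=10110 popcount=3 -> skip
r=23=10111 popcount=4 -> skip
r=24=11000 popcount=2 -> skip
r=25=11001 popcount=3 -> skip
r=26=11010 popcount=3 -> skip
r=27=11011 popcount=4 -> skip
r=28=11100 popcount=3 -> skip
r=29=11101 popcount=4 -> skip
r=30=11110 popcount=4 -> skip
r=31=11111 popcount=5 -> KEEP
r=32=100000 popcount=1 -> skip
r=33=100001 popcount=2 -> skip
r=34=100010 popcount=2 -> skip
r=35=100011 popcount=3 -> skip
r=36=100100 popcount=2 -> skip
r=37=100101 popcount=3 -> skip
Kept rows: 31

Answer: 31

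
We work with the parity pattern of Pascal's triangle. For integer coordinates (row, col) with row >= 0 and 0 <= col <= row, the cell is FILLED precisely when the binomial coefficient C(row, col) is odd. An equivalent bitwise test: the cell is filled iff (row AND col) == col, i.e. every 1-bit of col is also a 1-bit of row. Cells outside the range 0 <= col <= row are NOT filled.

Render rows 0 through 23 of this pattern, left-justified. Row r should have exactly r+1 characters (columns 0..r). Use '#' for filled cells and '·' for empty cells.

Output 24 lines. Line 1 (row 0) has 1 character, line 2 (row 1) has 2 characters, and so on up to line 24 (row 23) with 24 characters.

Answer: #
##
#·#
####
#···#
##··##
#·#·#·#
########
#·······#
##······##
#·#·····#·#
####····####
#···#···#···#
##··##··##··##
#·#·#·#·#·#·#·#
################
#···············#
##··············##
#·#·············#·#
####············####
#···#···········#···#
##··##··········##··##
#·#·#·#·········#·#·#·#
########········########

Derivation:
r0=0: #
r1=1: ##
r2=10: #·#
r3=11: ####
r4=100: #···#
r5=101: ##··##
r6=110: #·#·#·#
r7=111: ########
r8=1000: #·······#
r9=1001: ##······##
r10=1010: #·#·····#·#
r11=1011: ####····####
r12=1100: #···#···#···#
r13=1101: ##··##··##··##
r14=1110: #·#·#·#·#·#·#·#
r15=1111: ################
r16=10000: #···············#
r17=10001: ##··············##
r18=10010: #·#·············#·#
r19=10011: ####············####
r20=10100: #···#···········#···#
r21=10101: ##··##··········##··##
r22=10110: #·#·#·#·········#·#·#·#
r23=10111: ########········########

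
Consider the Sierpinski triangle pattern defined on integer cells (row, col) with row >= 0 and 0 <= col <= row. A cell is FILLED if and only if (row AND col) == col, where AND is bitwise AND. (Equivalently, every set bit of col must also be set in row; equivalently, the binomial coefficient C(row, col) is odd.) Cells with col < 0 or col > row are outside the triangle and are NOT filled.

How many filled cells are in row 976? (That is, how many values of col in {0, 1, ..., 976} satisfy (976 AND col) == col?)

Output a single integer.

976 in binary = 1111010000
popcount(976) = number of 1-bits in 1111010000 = 5
A col c satisfies (976 AND c) == c iff every set bit of c is also set in 976; each of the 5 set bits of 976 can independently be on or off in c.
count = 2^5 = 32

Answer: 32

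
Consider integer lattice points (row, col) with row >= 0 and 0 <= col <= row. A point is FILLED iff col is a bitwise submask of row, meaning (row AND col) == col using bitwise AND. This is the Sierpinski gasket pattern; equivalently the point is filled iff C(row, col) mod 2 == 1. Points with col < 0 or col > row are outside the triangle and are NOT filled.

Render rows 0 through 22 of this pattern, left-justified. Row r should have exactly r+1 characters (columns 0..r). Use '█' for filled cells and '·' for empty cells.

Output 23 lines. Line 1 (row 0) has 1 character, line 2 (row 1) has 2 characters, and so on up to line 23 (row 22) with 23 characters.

r0=0: █
r1=1: ██
r2=10: █·█
r3=11: ████
r4=100: █···█
r5=101: ██··██
r6=110: █·█·█·█
r7=111: ████████
r8=1000: █·······█
r9=1001: ██······██
r10=1010: █·█·····█·█
r11=1011: ████····████
r12=1100: █···█···█···█
r13=1101: ██··██··██··██
r14=1110: █·█·█·█·█·█·█·█
r15=1111: ████████████████
r16=10000: █···············█
r17=10001: ██··············██
r18=10010: █·█·············█·█
r19=10011: ████············████
r20=10100: █···█···········█···█
r21=10101: ██··██··········██··██
r22=10110: █·█·█·█·········█·█·█·█

Answer: █
██
█·█
████
█···█
██··██
█·█·█·█
████████
█·······█
██······██
█·█·····█·█
████····████
█···█···█···█
██··██··██··██
█·█·█·█·█·█·█·█
████████████████
█···············█
██··············██
█·█·············█·█
████············████
█···█···········█···█
██··██··········██··██
█·█·█·█·········█·█·█·█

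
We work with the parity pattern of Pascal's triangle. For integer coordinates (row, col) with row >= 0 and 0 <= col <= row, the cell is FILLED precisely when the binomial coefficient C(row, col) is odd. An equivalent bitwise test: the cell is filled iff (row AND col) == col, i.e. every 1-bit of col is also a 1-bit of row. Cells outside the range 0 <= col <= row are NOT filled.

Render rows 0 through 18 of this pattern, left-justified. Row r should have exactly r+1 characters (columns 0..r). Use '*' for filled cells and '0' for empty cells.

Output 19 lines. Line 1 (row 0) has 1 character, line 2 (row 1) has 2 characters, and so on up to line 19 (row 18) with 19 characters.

Answer: *
**
*0*
****
*000*
**00**
*0*0*0*
********
*0000000*
**000000**
*0*00000*0*
****0000****
*000*000*000*
**00**00**00**
*0*0*0*0*0*0*0*
****************
*000000000000000*
**00000000000000**
*0*0000000000000*0*

Derivation:
r0=0: *
r1=1: **
r2=10: *0*
r3=11: ****
r4=100: *000*
r5=101: **00**
r6=110: *0*0*0*
r7=111: ********
r8=1000: *0000000*
r9=1001: **000000**
r10=1010: *0*00000*0*
r11=1011: ****0000****
r12=1100: *000*000*000*
r13=1101: **00**00**00**
r14=1110: *0*0*0*0*0*0*0*
r15=1111: ****************
r16=10000: *000000000000000*
r17=10001: **00000000000000**
r18=10010: *0*0000000000000*0*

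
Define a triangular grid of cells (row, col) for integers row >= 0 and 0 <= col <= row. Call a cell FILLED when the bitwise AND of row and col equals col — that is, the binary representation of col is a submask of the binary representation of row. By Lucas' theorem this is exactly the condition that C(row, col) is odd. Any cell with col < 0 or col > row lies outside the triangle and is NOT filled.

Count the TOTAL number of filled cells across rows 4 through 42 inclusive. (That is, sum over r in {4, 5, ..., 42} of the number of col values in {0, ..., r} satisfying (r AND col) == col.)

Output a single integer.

r4=100 pc1: +2 =2
r5=101 pc2: +4 =6
r6=110 pc2: +4 =10
r7=111 pc3: +8 =18
r8=1000 pc1: +2 =20
r9=1001 pc2: +4 =24
r10=1010 pc2: +4 =28
r11=1011 pc3: +8 =36
r12=1100 pc2: +4 =40
r13=1101 pc3: +8 =48
r14=1110 pc3: +8 =56
r15=1111 pc4: +16 =72
r16=10000 pc1: +2 =74
r17=10001 pc2: +4 =78
r18=10010 pc2: +4 =82
r19=10011 pc3: +8 =90
r20=10100 pc2: +4 =94
r21=10101 pc3: +8 =102
r22=10110 pc3: +8 =110
r23=10111 pc4: +16 =126
r24=11000 pc2: +4 =130
r25=11001 pc3: +8 =138
r26=11010 pc3: +8 =146
r27=11011 pc4: +16 =162
r28=11100 pc3: +8 =170
r29=11101 pc4: +16 =186
r30=11110 pc4: +16 =202
r31=11111 pc5: +32 =234
r32=100000 pc1: +2 =236
r33=100001 pc2: +4 =240
r34=100010 pc2: +4 =244
r35=100011 pc3: +8 =252
r36=100100 pc2: +4 =256
r37=100101 pc3: +8 =264
r38=100110 pc3: +8 =272
r39=100111 pc4: +16 =288
r40=101000 pc2: +4 =292
r41=101001 pc3: +8 =300
r42=101010 pc3: +8 =308

Answer: 308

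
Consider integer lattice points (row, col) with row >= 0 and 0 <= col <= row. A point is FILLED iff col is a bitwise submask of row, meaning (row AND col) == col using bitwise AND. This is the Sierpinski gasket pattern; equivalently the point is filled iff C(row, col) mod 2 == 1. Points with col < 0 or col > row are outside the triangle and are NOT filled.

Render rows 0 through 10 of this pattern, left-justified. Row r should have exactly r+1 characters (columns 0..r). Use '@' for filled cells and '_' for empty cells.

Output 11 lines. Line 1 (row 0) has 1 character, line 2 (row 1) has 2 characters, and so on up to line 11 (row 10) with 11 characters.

r0=0: @
r1=1: @@
r2=10: @_@
r3=11: @@@@
r4=100: @___@
r5=101: @@__@@
r6=110: @_@_@_@
r7=111: @@@@@@@@
r8=1000: @_______@
r9=1001: @@______@@
r10=1010: @_@_____@_@

Answer: @
@@
@_@
@@@@
@___@
@@__@@
@_@_@_@
@@@@@@@@
@_______@
@@______@@
@_@_____@_@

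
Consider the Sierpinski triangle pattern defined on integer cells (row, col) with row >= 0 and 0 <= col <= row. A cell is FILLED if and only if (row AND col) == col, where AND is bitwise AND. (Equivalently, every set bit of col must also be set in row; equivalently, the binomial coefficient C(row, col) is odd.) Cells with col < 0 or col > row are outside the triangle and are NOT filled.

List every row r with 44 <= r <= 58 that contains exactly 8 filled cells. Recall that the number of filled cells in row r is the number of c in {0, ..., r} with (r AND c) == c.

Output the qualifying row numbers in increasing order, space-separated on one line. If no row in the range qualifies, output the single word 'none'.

Row r has 2^popcount(r) filled cells, so we need popcount(r) = log2(8) = 3.
Scan r = 44..58 and keep those with exactly 3 one-bits:
r=44=101100 popcount=3 -> KEEP
r=45=101101 popcount=4 -> skip
r=46=101110 popcount=4 -> skip
r=47=101111 popcount=5 -> skip
r=48=110000 popcount=2 -> skip
r=49=110001 popcount=3 -> KEEP
r=50=110010 popcount=3 -> KEEP
r=51=110011 popcount=4 -> skip
r=52=110100 popcount=3 -> KEEP
r=53=110101 popcount=4 -> skip
r=54=110110 popcount=4 -> skip
r=55=110111 popcount=5 -> skip
r=56=111000 popcount=3 -> KEEP
r=57=111001 popcount=4 -> skip
r=58=111010 popcount=4 -> skip
Kept rows: 44 49 50 52 56

Answer: 44 49 50 52 56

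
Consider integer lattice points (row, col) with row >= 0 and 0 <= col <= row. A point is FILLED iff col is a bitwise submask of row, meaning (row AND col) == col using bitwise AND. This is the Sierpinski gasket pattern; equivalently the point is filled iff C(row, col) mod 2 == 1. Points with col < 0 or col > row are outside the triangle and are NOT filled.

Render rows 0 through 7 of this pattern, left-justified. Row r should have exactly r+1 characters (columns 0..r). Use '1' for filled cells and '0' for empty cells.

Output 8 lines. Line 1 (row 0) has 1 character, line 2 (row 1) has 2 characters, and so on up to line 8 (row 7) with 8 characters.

r0=0: 1
r1=1: 11
r2=10: 101
r3=11: 1111
r4=100: 10001
r5=101: 110011
r6=110: 1010101
r7=111: 11111111

Answer: 1
11
101
1111
10001
110011
1010101
11111111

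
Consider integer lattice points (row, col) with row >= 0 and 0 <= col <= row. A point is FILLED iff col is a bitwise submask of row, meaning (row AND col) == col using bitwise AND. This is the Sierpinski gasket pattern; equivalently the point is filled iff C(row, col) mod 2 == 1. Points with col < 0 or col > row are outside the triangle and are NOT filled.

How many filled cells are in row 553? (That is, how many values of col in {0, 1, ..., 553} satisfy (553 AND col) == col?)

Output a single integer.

553 in binary = 1000101001
popcount(553) = number of 1-bits in 1000101001 = 4
A col c satisfies (553 AND c) == c iff every set bit of c is also set in 553; each of the 4 set bits of 553 can independently be on or off in c.
count = 2^4 = 16

Answer: 16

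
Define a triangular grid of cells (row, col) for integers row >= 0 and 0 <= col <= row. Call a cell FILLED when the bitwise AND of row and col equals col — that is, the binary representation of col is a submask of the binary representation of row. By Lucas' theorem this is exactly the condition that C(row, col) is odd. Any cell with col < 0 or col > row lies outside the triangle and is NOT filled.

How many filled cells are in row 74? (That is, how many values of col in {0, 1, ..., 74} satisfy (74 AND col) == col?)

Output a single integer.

74 in binary = 1001010
popcount(74) = number of 1-bits in 1001010 = 3
A col c satisfies (74 AND c) == c iff every set bit of c is also set in 74; each of the 3 set bits of 74 can independently be on or off in c.
count = 2^3 = 8

Answer: 8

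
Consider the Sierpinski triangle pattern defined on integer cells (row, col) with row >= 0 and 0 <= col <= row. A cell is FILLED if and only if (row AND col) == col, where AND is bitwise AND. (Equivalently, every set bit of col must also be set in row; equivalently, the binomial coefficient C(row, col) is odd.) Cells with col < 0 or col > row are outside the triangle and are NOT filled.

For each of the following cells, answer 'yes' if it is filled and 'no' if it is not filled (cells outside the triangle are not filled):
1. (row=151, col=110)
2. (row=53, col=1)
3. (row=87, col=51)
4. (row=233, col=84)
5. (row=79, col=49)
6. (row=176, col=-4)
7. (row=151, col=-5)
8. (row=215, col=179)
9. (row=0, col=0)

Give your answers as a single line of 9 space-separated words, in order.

(151,110): row=0b10010111, col=0b1101110, row AND col = 0b110 = 6; 6 != 110 -> empty
(53,1): row=0b110101, col=0b1, row AND col = 0b1 = 1; 1 == 1 -> filled
(87,51): row=0b1010111, col=0b110011, row AND col = 0b10011 = 19; 19 != 51 -> empty
(233,84): row=0b11101001, col=0b1010100, row AND col = 0b1000000 = 64; 64 != 84 -> empty
(79,49): row=0b1001111, col=0b110001, row AND col = 0b1 = 1; 1 != 49 -> empty
(176,-4): col outside [0, 176] -> not filled
(151,-5): col outside [0, 151] -> not filled
(215,179): row=0b11010111, col=0b10110011, row AND col = 0b10010011 = 147; 147 != 179 -> empty
(0,0): row=0b0, col=0b0, row AND col = 0b0 = 0; 0 == 0 -> filled

Answer: no yes no no no no no no yes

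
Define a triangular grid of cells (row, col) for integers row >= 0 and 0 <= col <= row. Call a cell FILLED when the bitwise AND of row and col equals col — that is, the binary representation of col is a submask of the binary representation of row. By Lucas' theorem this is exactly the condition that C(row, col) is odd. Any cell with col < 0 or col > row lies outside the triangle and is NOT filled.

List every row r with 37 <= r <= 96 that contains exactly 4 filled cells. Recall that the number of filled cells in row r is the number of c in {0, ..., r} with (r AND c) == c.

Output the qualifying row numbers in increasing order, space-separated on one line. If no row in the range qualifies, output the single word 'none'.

Row r has 2^popcount(r) filled cells, so we need popcount(r) = log2(4) = 2.
Scan r = 37..96 and keep those with exactly 2 one-bits:
r=37=100101 popcount=3 -> skip
r=38=100110 popcount=3 -> skip
r=39=100111 popcount=4 -> skip
r=40=101000 popcount=2 -> KEEP
r=41=101001 popcount=3 -> skip
r=42=101010 popcount=3 -> skip
r=43=101011 popcount=4 -> skip
r=44=101100 popcount=3 -> skip
r=45=101101 popcount=4 -> skip
r=46=101110 popcount=4 -> skip
r=47=101111 popcount=5 -> skip
r=48=110000 popcount=2 -> KEEP
r=49=110001 popcount=3 -> skip
r=50=110010 popcount=3 -> skip
r=51=110011 popcount=4 -> skip
r=52=110100 popcount=3 -> skip
r=53=110101 popcount=4 -> skip
r=54=110110 popcount=4 -> skip
r=55=110111 popcount=5 -> skip
r=56=111000 popcount=3 -> skip
r=57=111001 popcount=4 -> skip
r=58=111010 popcount=4 -> skip
r=59=111011 popcount=5 -> skip
r=60=111100 popcount=4 -> skip
r=61=111101 popcount=5 -> skip
r=62=111110 popcount=5 -> skip
r=63=111111 popcount=6 -> skip
r=64=1000000 popcount=1 -> skip
r=65=1000001 popcount=2 -> KEEP
r=66=1000010 popcount=2 -> KEEP
r=67=1000011 popcount=3 -> skip
r=68=1000100 popcount=2 -> KEEP
r=69=1000101 popcount=3 -> skip
r=70=1000110 popcount=3 -> skip
r=71=1000111 popcount=4 -> skip
r=72=1001000 popcount=2 -> KEEP
r=73=1001001 popcount=3 -> skip
r=74=1001010 popcount=3 -> skip
r=75=1001011 popcount=4 -> skip
r=76=1001100 popcount=3 -> skip
r=77=1001101 popcount=4 -> skip
r=78=1001110 popcount=4 -> skip
r=79=1001111 popcount=5 -> skip
r=80=1010000 popcount=2 -> KEEP
r=81=1010001 popcount=3 -> skip
r=82=1010010 popcount=3 -> skip
r=83=1010011 popcount=4 -> skip
r=84=1010100 popcount=3 -> skip
r=85=1010101 popcount=4 -> skip
r=86=1010110 popcount=4 -> skip
r=87=1010111 popcount=5 -> skip
r=88=1011000 popcount=3 -> skip
r=89=1011001 popcount=4 -> skip
r=90=1011010 popcount=4 -> skip
r=91=1011011 popcount=5 -> skip
r=92=1011100 popcount=4 -> skip
r=93=1011101 popcount=5 -> skip
r=94=1011110 popcount=5 -> skip
r=95=1011111 popcount=6 -> skip
r=96=1100000 popcount=2 -> KEEP
Kept rows: 40 48 65 66 68 72 80 96

Answer: 40 48 65 66 68 72 80 96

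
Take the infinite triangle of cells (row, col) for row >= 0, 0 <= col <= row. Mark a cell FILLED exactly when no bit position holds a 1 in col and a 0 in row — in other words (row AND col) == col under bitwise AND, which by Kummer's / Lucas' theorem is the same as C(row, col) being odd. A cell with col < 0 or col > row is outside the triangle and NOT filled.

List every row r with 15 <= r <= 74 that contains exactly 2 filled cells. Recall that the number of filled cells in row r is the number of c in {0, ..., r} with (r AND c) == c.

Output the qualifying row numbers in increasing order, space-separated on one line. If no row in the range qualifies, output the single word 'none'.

Row r has 2^popcount(r) filled cells, so we need popcount(r) = log2(2) = 1.
Scan r = 15..74 and keep those with exactly 1 one-bits:
r=15=1111 popcount=4 -> skip
r=16=10000 popcount=1 -> KEEP
r=17=10001 popcount=2 -> skip
r=18=10010 popcount=2 -> skip
r=19=10011 popcount=3 -> skip
r=20=10100 popcount=2 -> skip
r=21=10101 popcount=3 -> skip
r=22=10110 popcount=3 -> skip
r=23=10111 popcount=4 -> skip
r=24=11000 popcount=2 -> skip
r=25=11001 popcount=3 -> skip
r=26=11010 popcount=3 -> skip
r=27=11011 popcount=4 -> skip
r=28=11100 popcount=3 -> skip
r=29=11101 popcount=4 -> skip
r=30=11110 popcount=4 -> skip
r=31=11111 popcount=5 -> skip
r=32=100000 popcount=1 -> KEEP
r=33=100001 popcount=2 -> skip
r=34=100010 popcount=2 -> skip
r=35=100011 popcount=3 -> skip
r=36=100100 popcount=2 -> skip
r=37=100101 popcount=3 -> skip
r=38=100110 popcount=3 -> skip
r=39=100111 popcount=4 -> skip
r=40=101000 popcount=2 -> skip
r=41=101001 popcount=3 -> skip
r=42=101010 popcount=3 -> skip
r=43=101011 popcount=4 -> skip
r=44=101100 popcount=3 -> skip
r=45=101101 popcount=4 -> skip
r=46=101110 popcount=4 -> skip
r=47=101111 popcount=5 -> skip
r=48=110000 popcount=2 -> skip
r=49=110001 popcount=3 -> skip
r=50=110010 popcount=3 -> skip
r=51=110011 popcount=4 -> skip
r=52=110100 popcount=3 -> skip
r=53=110101 popcount=4 -> skip
r=54=110110 popcount=4 -> skip
r=55=110111 popcount=5 -> skip
r=56=111000 popcount=3 -> skip
r=57=111001 popcount=4 -> skip
r=58=111010 popcount=4 -> skip
r=59=111011 popcount=5 -> skip
r=60=111100 popcount=4 -> skip
r=61=111101 popcount=5 -> skip
r=62=111110 popcount=5 -> skip
r=63=111111 popcount=6 -> skip
r=64=1000000 popcount=1 -> KEEP
r=65=1000001 popcount=2 -> skip
r=66=1000010 popcount=2 -> skip
r=67=1000011 popcount=3 -> skip
r=68=1000100 popcount=2 -> skip
r=69=1000101 popcount=3 -> skip
r=70=1000110 popcount=3 -> skip
r=71=1000111 popcount=4 -> skip
r=72=1001000 popcount=2 -> skip
r=73=1001001 popcount=3 -> skip
r=74=1001010 popcount=3 -> skip
Kept rows: 16 32 64

Answer: 16 32 64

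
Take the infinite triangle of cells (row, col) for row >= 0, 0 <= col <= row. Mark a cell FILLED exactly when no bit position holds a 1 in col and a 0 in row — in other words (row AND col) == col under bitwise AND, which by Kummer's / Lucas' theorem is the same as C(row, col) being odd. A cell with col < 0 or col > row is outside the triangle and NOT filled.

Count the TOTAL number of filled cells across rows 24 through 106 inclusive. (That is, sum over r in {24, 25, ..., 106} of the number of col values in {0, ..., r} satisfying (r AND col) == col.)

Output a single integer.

r24=11000 pc2: +4 =4
r25=11001 pc3: +8 =12
r26=11010 pc3: +8 =20
r27=11011 pc4: +16 =36
r28=11100 pc3: +8 =44
r29=11101 pc4: +16 =60
r30=11110 pc4: +16 =76
r31=11111 pc5: +32 =108
r32=100000 pc1: +2 =110
r33=100001 pc2: +4 =114
r34=100010 pc2: +4 =118
r35=100011 pc3: +8 =126
r36=100100 pc2: +4 =130
r37=100101 pc3: +8 =138
r38=100110 pc3: +8 =146
r39=100111 pc4: +16 =162
r40=101000 pc2: +4 =166
r41=101001 pc3: +8 =174
r42=101010 pc3: +8 =182
r43=101011 pc4: +16 =198
r44=101100 pc3: +8 =206
r45=101101 pc4: +16 =222
r46=101110 pc4: +16 =238
r47=101111 pc5: +32 =270
r48=110000 pc2: +4 =274
r49=110001 pc3: +8 =282
r50=110010 pc3: +8 =290
r51=110011 pc4: +16 =306
r52=110100 pc3: +8 =314
r53=110101 pc4: +16 =330
r54=110110 pc4: +16 =346
r55=110111 pc5: +32 =378
r56=111000 pc3: +8 =386
r57=111001 pc4: +16 =402
r58=111010 pc4: +16 =418
r59=111011 pc5: +32 =450
r60=111100 pc4: +16 =466
r61=111101 pc5: +32 =498
r62=111110 pc5: +32 =530
r63=111111 pc6: +64 =594
r64=1000000 pc1: +2 =596
r65=1000001 pc2: +4 =600
r66=1000010 pc2: +4 =604
r67=1000011 pc3: +8 =612
r68=1000100 pc2: +4 =616
r69=1000101 pc3: +8 =624
r70=1000110 pc3: +8 =632
r71=1000111 pc4: +16 =648
r72=1001000 pc2: +4 =652
r73=1001001 pc3: +8 =660
r74=1001010 pc3: +8 =668
r75=1001011 pc4: +16 =684
r76=1001100 pc3: +8 =692
r77=1001101 pc4: +16 =708
r78=1001110 pc4: +16 =724
r79=1001111 pc5: +32 =756
r80=1010000 pc2: +4 =760
r81=1010001 pc3: +8 =768
r82=1010010 pc3: +8 =776
r83=1010011 pc4: +16 =792
r84=1010100 pc3: +8 =800
r85=1010101 pc4: +16 =816
r86=1010110 pc4: +16 =832
r87=1010111 pc5: +32 =864
r88=1011000 pc3: +8 =872
r89=1011001 pc4: +16 =888
r90=1011010 pc4: +16 =904
r91=1011011 pc5: +32 =936
r92=1011100 pc4: +16 =952
r93=1011101 pc5: +32 =984
r94=1011110 pc5: +32 =1016
r95=1011111 pc6: +64 =1080
r96=1100000 pc2: +4 =1084
r97=1100001 pc3: +8 =1092
r98=1100010 pc3: +8 =1100
r99=1100011 pc4: +16 =1116
r100=1100100 pc3: +8 =1124
r101=1100101 pc4: +16 =1140
r102=1100110 pc4: +16 =1156
r103=1100111 pc5: +32 =1188
r104=1101000 pc3: +8 =1196
r105=1101001 pc4: +16 =1212
r106=1101010 pc4: +16 =1228

Answer: 1228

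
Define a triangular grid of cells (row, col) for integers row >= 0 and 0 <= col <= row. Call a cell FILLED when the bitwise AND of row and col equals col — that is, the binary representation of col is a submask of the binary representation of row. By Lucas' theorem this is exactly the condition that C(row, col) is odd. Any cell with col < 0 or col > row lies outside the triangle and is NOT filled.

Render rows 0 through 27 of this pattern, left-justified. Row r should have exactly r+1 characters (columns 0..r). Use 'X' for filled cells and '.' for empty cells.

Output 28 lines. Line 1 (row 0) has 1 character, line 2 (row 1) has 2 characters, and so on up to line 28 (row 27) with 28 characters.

Answer: X
XX
X.X
XXXX
X...X
XX..XX
X.X.X.X
XXXXXXXX
X.......X
XX......XX
X.X.....X.X
XXXX....XXXX
X...X...X...X
XX..XX..XX..XX
X.X.X.X.X.X.X.X
XXXXXXXXXXXXXXXX
X...............X
XX..............XX
X.X.............X.X
XXXX............XXXX
X...X...........X...X
XX..XX..........XX..XX
X.X.X.X.........X.X.X.X
XXXXXXXX........XXXXXXXX
X.......X.......X.......X
XX......XX......XX......XX
X.X.....X.X.....X.X.....X.X
XXXX....XXXX....XXXX....XXXX

Derivation:
r0=0: X
r1=1: XX
r2=10: X.X
r3=11: XXXX
r4=100: X...X
r5=101: XX..XX
r6=110: X.X.X.X
r7=111: XXXXXXXX
r8=1000: X.......X
r9=1001: XX......XX
r10=1010: X.X.....X.X
r11=1011: XXXX....XXXX
r12=1100: X...X...X...X
r13=1101: XX..XX..XX..XX
r14=1110: X.X.X.X.X.X.X.X
r15=1111: XXXXXXXXXXXXXXXX
r16=10000: X...............X
r17=10001: XX..............XX
r18=10010: X.X.............X.X
r19=10011: XXXX............XXXX
r20=10100: X...X...........X...X
r21=10101: XX..XX..........XX..XX
r22=10110: X.X.X.X.........X.X.X.X
r23=10111: XXXXXXXX........XXXXXXXX
r24=11000: X.......X.......X.......X
r25=11001: XX......XX......XX......XX
r26=11010: X.X.....X.X.....X.X.....X.X
r27=11011: XXXX....XXXX....XXXX....XXXX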